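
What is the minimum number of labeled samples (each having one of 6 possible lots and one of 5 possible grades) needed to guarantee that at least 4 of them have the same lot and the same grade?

There are 6 × 5 = 30 (lot, grade) combinations acting as pigeonholes.
With 30 × 3 = 90 labeled samples we could place exactly 3 in each, with no (lot, grade) pair reaching 4.
One more forces some (lot, grade) pair to hold 4, so 90 + 1 = 91.

91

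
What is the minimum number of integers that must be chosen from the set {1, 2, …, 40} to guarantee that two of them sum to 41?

Partition {1, …, 40} into 20 pairs: {1,40}, {2,39}, …, {20,21}.
Choosing 20 integers — say the integers 1 through 20 — takes one from each pair and avoids the property.
Choosing 21 forces two into the same pair by pigeonhole, and those sum to 41. So 21.

21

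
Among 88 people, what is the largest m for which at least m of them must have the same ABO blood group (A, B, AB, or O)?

The 88 people fall into 4 ABO blood groups.
If each of the 4 ABO blood groups held at most 21, the total would be at most 4 × 21 = 84 < 88, a contradiction.
So at least one holds ⌈88/4⌉ = 22.

22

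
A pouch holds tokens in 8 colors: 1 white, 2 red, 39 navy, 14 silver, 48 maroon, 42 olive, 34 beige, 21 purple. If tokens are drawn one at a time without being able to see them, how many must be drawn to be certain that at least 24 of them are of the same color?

131

In the worst case we take at most 23 of each color, but all 1 white, all 2 red, all 14 silver, and all 21 purple (fewer than 23), giving 1 + 2 + 23 + 14 + 23 + 23 + 23 + 21 = 130.
One more token then forces some color to 24, so 130 + 1 = 131.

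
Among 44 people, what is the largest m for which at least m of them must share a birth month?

4

There are 12 months of the year, which serve as the pigeonholes.
If each of the 12 months of the year held at most 3, the total would be at most 12 × 3 = 36 < 44, a contradiction.
So at least one holds ⌈44/12⌉ = 4.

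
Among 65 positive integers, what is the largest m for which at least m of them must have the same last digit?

There are 10 possible last digits, which serve as the pigeonholes.
If each of the 10 possible last digits held at most 6, the total would be at most 10 × 6 = 60 < 65, a contradiction.
So at least one holds ⌈65/10⌉ = 7.

7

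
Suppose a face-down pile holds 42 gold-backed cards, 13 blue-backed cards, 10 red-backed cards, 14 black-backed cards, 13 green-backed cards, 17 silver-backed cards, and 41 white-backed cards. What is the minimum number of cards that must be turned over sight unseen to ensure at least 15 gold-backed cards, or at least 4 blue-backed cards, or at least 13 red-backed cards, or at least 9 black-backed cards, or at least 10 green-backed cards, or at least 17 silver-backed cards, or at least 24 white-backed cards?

84

The worst case stops just short of every target: 14 gold-backed, 3 blue-backed, all 10 red-backed, 8 black-backed, 9 green-backed, 16 silver-backed, 23 white-backed — 14 + 3 + 10 + 8 + 9 + 16 + 23 = 83 cards.
One more card must push some back color to its target, so 83 + 1 = 84.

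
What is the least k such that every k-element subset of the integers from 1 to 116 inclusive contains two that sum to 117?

59

Partition {1, …, 116} into 58 pairs: {1,116}, {2,115}, …, {58,59}.
Choosing 58 integers — say the integers 1 through 58 — takes one from each pair and avoids the property.
Choosing 59 forces two into the same pair by pigeonhole, and those sum to 117. So 59.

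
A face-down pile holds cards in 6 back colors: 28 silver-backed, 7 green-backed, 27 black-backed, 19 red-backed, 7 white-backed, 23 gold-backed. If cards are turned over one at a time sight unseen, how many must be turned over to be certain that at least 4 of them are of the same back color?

The worst case takes 3 cards of each back color without reaching 4 of any: 6 × 3 = 18.
The next card must bring some back color to 4, so 18 + 1 = 19.

19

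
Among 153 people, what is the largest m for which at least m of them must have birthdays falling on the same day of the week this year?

There are 7 days of the week, which serve as the pigeonholes.
If each of the 7 days of the week held at most 21, the total would be at most 7 × 21 = 147 < 153, a contradiction.
So at least one holds ⌈153/7⌉ = 22.

22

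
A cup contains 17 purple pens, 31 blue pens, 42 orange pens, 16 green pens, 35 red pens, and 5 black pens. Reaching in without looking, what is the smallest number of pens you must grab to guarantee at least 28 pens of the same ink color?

120

In the worst case we take at most 27 of each ink color, but all 17 purple, all 16 green, and all 5 black (fewer than 27), giving 17 + 27 + 27 + 16 + 27 + 5 = 119.
One more pen then forces some ink color to 28, so 119 + 1 = 120.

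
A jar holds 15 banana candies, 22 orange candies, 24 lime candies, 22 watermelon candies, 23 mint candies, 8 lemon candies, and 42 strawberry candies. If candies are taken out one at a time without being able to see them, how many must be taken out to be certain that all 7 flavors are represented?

The hardest flavor to obtain is lemon: we could draw every other candy first — 156 − 8 = 148 candies — without a single lemon one.
The next draw must be lemon, so 148 + 1 = 149.

149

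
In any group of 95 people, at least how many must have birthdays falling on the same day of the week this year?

14

There are 7 days of the week, which serve as the pigeonholes.
If each of the 7 days of the week held at most 13, the total would be at most 7 × 13 = 91 < 95, a contradiction.
So at least one holds ⌈95/7⌉ = 14.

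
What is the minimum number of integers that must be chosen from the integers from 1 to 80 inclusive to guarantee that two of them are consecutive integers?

Partition {1, …, 80} into 40 pairs: {1,2}, {3,4}, …, {79,80}.
Choosing 40 integers — say the 40 even numbers 2, 4, …, 80 — takes one from each pair and avoids the property.
Choosing 41 forces two into the same pair by pigeonhole, and those are consecutive. So 41.

41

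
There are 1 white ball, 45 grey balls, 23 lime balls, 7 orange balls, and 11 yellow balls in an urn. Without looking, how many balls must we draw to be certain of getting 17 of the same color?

52

Treat the 5 colors as pigeonholes.
In the worst case we take at most 16 of each color, but all 1 white, all 7 orange, and all 11 yellow (fewer than 16), giving 1 + 16 + 16 + 7 + 11 = 51.
One more ball then forces some color to 17, so 51 + 1 = 52.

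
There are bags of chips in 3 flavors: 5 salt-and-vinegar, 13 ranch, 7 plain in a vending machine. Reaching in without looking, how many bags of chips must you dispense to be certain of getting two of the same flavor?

4

The worst case takes 1 bag of chips of each flavor without reaching 2 of any: 3 × 1 = 3.
The next bag of chips must bring some flavor to 2, so 3 + 1 = 4.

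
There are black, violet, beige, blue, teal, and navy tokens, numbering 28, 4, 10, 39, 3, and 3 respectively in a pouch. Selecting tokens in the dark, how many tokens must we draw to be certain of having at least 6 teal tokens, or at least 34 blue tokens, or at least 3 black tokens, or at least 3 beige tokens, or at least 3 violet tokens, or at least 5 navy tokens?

46

Each of the 6 colors has its own threshold; avoid all of them simultaneously.
The worst case stops just short of every target: 2 black, 2 violet, 2 beige, 33 blue, all 3 teal, all 3 navy — 2 + 2 + 2 + 33 + 3 + 3 = 45 tokens.
One more token must push some color to its target, so 45 + 1 = 46.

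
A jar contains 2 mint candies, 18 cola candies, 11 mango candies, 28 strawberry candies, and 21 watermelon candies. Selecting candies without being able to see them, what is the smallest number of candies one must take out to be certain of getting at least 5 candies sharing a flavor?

In the worst case we take at most 4 of each flavor, but all 2 mint (fewer than 4), giving 2 + 4 + 4 + 4 + 4 = 18.
One more candy then forces some flavor to 5, so 18 + 1 = 19.

19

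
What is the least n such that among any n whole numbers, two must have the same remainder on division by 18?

19

Use the pigeonhole principle on residue classes: two integers differ by a multiple of 18 exactly when they share a remainder mod 18.
There are 18 residue classes mod 18, so 18 integers can all lie in distinct classes.
One more integer must repeat a residue, giving a difference divisible by 18. So n = 18 + 1 = 19.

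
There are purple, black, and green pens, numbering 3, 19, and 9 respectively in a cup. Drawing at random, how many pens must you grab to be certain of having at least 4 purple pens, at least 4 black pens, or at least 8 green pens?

The worst case stops just short of every target: 3 purple, 3 black, 7 green — 3 + 3 + 7 = 13 pens.
One more pen must push some ink color to its target, so 13 + 1 = 14.

14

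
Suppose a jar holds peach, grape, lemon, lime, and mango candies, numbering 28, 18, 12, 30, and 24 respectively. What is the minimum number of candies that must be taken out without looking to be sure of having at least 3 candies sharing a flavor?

11

The worst case takes 2 candies of each flavor without reaching 3 of any: 5 × 2 = 10.
The next candy must bring some flavor to 3, so 10 + 1 = 11.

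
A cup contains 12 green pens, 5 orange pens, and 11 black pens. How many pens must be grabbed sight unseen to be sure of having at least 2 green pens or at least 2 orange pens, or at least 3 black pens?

5

The worst case stops just short of every target: 1 green, 1 orange, 2 black — 1 + 1 + 2 = 4 pens.
One more pen must push some ink color to its target, so 4 + 1 = 5.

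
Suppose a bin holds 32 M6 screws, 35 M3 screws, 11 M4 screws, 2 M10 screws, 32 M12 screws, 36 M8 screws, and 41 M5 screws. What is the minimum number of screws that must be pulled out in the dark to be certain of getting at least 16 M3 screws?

The worst case draws every non-M3 screw first: 32 + 11 + 2 + 32 + 36 + 41 = 154.
The next 16 draws are then forced to be M3, giving 154 + 16 = 170.

170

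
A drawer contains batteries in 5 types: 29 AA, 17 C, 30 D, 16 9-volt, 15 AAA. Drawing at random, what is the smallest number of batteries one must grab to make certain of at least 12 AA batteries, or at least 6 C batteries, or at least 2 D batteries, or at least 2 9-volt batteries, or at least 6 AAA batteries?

The worst case stops just short of every target: 11 AA, 5 C, 1 D, 1 9-volt, 5 AAA — 11 + 5 + 1 + 1 + 5 = 23 batteries.
One more battery must push some type to its target, so 23 + 1 = 24.

24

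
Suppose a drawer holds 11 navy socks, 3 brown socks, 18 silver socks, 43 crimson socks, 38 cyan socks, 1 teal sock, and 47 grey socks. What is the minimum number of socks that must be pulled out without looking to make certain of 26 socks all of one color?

In the worst case we take at most 25 of each color, but all 11 navy, all 3 brown, all 18 silver, and all 1 teal (fewer than 25), giving 11 + 3 + 18 + 25 + 25 + 1 + 25 = 108.
One more sock then forces some color to 26, so 108 + 1 = 109.

109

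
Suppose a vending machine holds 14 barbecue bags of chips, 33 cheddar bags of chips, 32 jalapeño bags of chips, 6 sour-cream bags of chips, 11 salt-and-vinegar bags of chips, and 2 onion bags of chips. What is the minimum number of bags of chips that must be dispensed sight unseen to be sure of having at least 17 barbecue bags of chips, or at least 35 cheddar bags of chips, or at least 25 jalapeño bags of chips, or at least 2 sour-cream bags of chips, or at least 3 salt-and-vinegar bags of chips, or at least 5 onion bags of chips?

The worst case stops just short of every target: all 14 barbecue, all 33 cheddar, 24 jalapeño, 1 sour-cream, 2 salt-and-vinegar, all 2 onion — 14 + 33 + 24 + 1 + 2 + 2 = 76 bags of chips.
One more bag of chips must push some flavor to its target, so 76 + 1 = 77.

77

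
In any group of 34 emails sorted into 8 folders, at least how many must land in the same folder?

5

The 34 emails fall into 8 folders.
If each of the 8 folders held at most 4, the total would be at most 8 × 4 = 32 < 34, a contradiction.
So at least one holds ⌈34/8⌉ = 5.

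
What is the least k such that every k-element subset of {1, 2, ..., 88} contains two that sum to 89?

Partition {1, …, 88} into 44 pairs: {1,88}, {2,87}, …, {44,45}.
Choosing 44 integers — say the integers 1 through 44 — takes one from each pair and avoids the property.
Choosing 45 forces two into the same pair by pigeonhole, and those sum to 89. So 45.

45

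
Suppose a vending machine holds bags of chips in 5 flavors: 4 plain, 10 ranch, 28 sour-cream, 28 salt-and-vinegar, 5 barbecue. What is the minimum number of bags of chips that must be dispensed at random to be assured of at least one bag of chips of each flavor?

72

The hardest flavor to obtain is plain: we could draw every other bag of chips first — 75 − 4 = 71 bags of chips — without a single plain one.
The next draw must be plain, so 71 + 1 = 72.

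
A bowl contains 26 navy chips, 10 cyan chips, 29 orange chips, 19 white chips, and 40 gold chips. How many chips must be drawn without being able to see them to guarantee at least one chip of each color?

The hardest color to obtain is cyan: we could draw every other chip first — 124 − 10 = 114 chips — without a single cyan one.
The next draw must be cyan, so 114 + 1 = 115.

115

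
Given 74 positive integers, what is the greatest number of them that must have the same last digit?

8

The 74 positive integers fall into 10 possible last digits.
If each of the 10 possible last digits held at most 7, the total would be at most 10 × 7 = 70 < 74, a contradiction.
So at least one holds ⌈74/10⌉ = 8.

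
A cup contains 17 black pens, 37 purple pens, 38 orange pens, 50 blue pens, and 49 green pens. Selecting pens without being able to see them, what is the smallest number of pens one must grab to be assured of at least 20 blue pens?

The worst case draws every non-blue pen first: 17 + 37 + 38 + 49 = 141.
The next 20 draws are then forced to be blue, giving 141 + 20 = 161.

161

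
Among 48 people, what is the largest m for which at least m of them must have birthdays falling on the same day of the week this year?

The 48 people fall into 7 days of the week.
If each of the 7 days of the week held at most 6, the total would be at most 7 × 6 = 42 < 48, a contradiction.
So at least one holds ⌈48/7⌉ = 7.

7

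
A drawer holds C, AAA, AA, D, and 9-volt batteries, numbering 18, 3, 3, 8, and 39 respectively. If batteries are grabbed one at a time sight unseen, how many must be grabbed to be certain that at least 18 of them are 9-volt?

The worst case draws every non-9-volt battery first: 18 + 3 + 3 + 8 = 32.
The next 18 draws are then forced to be 9-volt, giving 32 + 18 = 50.

50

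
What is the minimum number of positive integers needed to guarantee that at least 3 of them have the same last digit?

21

There are 10 possible last digits acting as pigeonholes.
With 10 × 2 = 20 positive integers we could place exactly 2 in each, with no class reaching 3.
One more forces some class to hold 3, so 20 + 1 = 21.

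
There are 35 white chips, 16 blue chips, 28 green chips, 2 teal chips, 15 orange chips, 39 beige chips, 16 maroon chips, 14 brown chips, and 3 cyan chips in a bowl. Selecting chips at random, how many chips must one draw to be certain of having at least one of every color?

The hardest color to obtain is teal: we could draw every other chip first — 168 − 2 = 166 chips — without a single teal one.
The next draw must be teal, so 166 + 1 = 167.

167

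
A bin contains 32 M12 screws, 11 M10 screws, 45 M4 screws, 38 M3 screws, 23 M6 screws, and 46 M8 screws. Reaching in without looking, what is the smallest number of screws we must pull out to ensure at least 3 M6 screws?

The worst case draws every non-M6 screw first: 32 + 11 + 45 + 38 + 46 = 172.
The next 3 draws are then forced to be M6, giving 172 + 3 = 175.

175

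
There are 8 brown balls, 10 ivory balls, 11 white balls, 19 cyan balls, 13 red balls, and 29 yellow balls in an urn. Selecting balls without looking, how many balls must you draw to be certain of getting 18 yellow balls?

The worst case draws every non-yellow ball first: 8 + 10 + 11 + 19 + 13 = 61.
The next 18 draws are then forced to be yellow, giving 61 + 18 = 79.

79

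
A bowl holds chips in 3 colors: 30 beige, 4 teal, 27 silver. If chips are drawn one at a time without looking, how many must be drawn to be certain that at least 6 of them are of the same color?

15

In the worst case we take at most 5 of each color, but all 4 teal (fewer than 5), giving 5 + 4 + 5 = 14.
One more chip then forces some color to 6, so 14 + 1 = 15.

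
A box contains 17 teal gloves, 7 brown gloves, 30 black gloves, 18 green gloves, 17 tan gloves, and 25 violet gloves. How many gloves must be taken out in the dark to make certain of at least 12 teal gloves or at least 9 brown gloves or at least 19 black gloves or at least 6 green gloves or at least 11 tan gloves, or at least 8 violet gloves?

59

The worst case stops just short of every target: 11 teal, all 7 brown, 18 black, 5 green, 10 tan, 7 violet — 11 + 7 + 18 + 5 + 10 + 7 = 58 gloves.
One more glove must push some color to its target, so 58 + 1 = 59.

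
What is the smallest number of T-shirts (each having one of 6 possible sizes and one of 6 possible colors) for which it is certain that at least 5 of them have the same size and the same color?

There are 6 × 6 = 36 (size, color) combinations acting as pigeonholes.
With 36 × 4 = 144 T-shirts we could place exactly 4 in each, with no (size, color) pair reaching 5.
One more forces some (size, color) pair to hold 5, so 144 + 1 = 145.

145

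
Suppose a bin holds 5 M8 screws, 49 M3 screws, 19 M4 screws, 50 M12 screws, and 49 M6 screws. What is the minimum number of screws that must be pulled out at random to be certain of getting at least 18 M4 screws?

The worst case draws every non-M4 screw first: 5 + 49 + 50 + 49 = 153.
The next 18 draws are then forced to be M4, giving 153 + 18 = 171.

171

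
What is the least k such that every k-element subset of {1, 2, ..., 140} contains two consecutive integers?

Partition {1, …, 140} into 70 pairs: {1,2}, {3,4}, …, {139,140}.
Choosing 70 integers — say the 70 even numbers 2, 4, …, 140 — takes one from each pair and avoids the property.
Choosing 71 forces two into the same pair by pigeonhole, and those are consecutive. So 71.

71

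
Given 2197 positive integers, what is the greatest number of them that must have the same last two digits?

There are 100 possible two-digit endings, which serve as the pigeonholes.
If each of the 100 possible two-digit endings held at most 21, the total would be at most 100 × 21 = 2100 < 2197, a contradiction.
So at least one holds ⌈2197/100⌉ = 22.

22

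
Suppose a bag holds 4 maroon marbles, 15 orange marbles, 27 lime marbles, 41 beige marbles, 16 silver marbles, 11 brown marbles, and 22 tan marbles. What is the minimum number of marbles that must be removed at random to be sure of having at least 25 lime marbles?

134

The worst case draws every non-lime marble first: 4 + 15 + 41 + 16 + 11 + 22 = 109.
The next 25 draws are then forced to be lime, giving 109 + 25 = 134.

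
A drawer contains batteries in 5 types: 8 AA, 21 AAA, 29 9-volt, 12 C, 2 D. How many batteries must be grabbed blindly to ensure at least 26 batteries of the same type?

Treat the 5 types as pigeonholes.
In the worst case we take at most 25 of each type, but all 8 AA, all 21 AAA, all 12 C, and all 2 D (fewer than 25), giving 8 + 21 + 25 + 12 + 2 = 68.
One more battery then forces some type to 26, so 68 + 1 = 69.

69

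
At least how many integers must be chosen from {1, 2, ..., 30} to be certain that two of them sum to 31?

Partition {1, …, 30} into 15 pairs: {1,30}, {2,29}, …, {15,16}.
Choosing 15 integers — say the integers 1 through 15 — takes one from each pair and avoids the property.
Choosing 16 forces two into the same pair by pigeonhole, and those sum to 31. So 16.

16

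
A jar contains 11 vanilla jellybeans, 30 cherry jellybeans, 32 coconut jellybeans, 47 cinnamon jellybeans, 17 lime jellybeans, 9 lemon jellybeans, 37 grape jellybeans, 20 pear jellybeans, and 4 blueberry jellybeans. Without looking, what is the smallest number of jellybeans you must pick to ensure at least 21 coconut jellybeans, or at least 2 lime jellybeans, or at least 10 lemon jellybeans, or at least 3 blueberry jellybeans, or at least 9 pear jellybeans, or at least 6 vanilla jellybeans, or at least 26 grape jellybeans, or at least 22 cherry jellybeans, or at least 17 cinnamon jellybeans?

The worst case stops just short of every target: 5 vanilla, 21 cherry, 20 coconut, 16 cinnamon, 1 lime, 9 lemon, 25 grape, 8 pear, 2 blueberry — 5 + 21 + 20 + 16 + 1 + 9 + 25 + 8 + 2 = 107 jellybeans.
One more jellybean must push some flavor to its target, so 107 + 1 = 108.

108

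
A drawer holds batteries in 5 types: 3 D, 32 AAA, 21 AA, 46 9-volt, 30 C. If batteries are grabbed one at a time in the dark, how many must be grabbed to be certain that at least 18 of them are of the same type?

In the worst case we take at most 17 of each type, but all 3 D (fewer than 17), giving 3 + 17 + 17 + 17 + 17 = 71.
One more battery then forces some type to 18, so 71 + 1 = 72.

72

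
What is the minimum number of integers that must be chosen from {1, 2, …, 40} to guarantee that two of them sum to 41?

21

Partition {1, …, 40} into 20 pairs: {1,40}, {2,39}, …, {20,21}.
Choosing 20 integers — say the integers 1 through 20 — takes one from each pair and avoids the property.
Choosing 21 forces two into the same pair by pigeonhole, and those sum to 41. So 21.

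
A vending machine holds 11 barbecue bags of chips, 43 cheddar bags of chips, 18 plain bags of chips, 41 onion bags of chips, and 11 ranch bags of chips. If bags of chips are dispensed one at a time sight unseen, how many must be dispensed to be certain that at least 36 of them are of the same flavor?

In the worst case we take at most 35 of each flavor, but all 11 barbecue, all 18 plain, and all 11 ranch (fewer than 35), giving 11 + 35 + 18 + 35 + 11 = 110.
One more bag of chips then forces some flavor to 36, so 110 + 1 = 111.

111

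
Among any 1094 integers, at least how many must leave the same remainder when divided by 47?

24

The 1094 integers fall into 47 residue classes modulo 47.
If each of the 47 residue classes modulo 47 held at most 23, the total would be at most 47 × 23 = 1081 < 1094, a contradiction.
So at least one holds ⌈1094/47⌉ = 24.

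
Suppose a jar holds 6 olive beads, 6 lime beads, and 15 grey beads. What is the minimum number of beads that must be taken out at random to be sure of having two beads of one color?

The worst case takes 1 bead of each color without reaching 2 of any: 3 × 1 = 3.
The next bead must bring some color to 2, so 3 + 1 = 4.

4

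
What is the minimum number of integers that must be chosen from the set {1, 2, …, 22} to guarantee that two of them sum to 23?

12

Partition {1, …, 22} into 11 pairs: {1,22}, {2,21}, …, {11,12}.
Choosing 11 integers — say the integers 1 through 11 — takes one from each pair and avoids the property.
Choosing 12 forces two into the same pair by pigeonhole, and those sum to 23. So 12.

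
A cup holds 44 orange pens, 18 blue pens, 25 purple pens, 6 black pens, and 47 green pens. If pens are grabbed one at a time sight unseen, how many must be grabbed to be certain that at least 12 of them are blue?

134

The worst case draws every non-blue pen first: 44 + 25 + 6 + 47 = 122.
The next 12 draws are then forced to be blue, giving 122 + 12 = 134.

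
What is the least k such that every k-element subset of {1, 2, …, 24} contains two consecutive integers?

Partition {1, …, 24} into 12 pairs: {1,2}, {3,4}, …, {23,24}.
Choosing 12 integers — say the 12 even numbers 2, 4, …, 24 — takes one from each pair and avoids the property.
Choosing 13 forces two into the same pair by pigeonhole, and those are consecutive. So 13.

13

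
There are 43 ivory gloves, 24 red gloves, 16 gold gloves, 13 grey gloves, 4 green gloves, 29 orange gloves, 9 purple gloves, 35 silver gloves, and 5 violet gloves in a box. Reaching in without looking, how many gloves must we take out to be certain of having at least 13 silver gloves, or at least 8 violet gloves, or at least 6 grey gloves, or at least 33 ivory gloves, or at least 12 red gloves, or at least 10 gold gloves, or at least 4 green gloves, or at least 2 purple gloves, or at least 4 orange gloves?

Each of the 9 colors has its own threshold; avoid all of them simultaneously.
The worst case stops just short of every target: 32 ivory, 11 red, 9 gold, 5 grey, 3 green, 3 orange, 1 purple, 12 silver, all 5 violet — 32 + 11 + 9 + 5 + 3 + 3 + 1 + 12 + 5 = 81 gloves.
One more glove must push some color to its target, so 81 + 1 = 82.

82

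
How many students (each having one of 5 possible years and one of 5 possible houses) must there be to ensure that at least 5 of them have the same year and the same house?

There are 5 × 5 = 25 (year, house) combinations acting as pigeonholes.
With 25 × 4 = 100 students we could place exactly 4 in each, with no (year, house) pair reaching 5.
One more forces some (year, house) pair to hold 5, so 100 + 1 = 101.

101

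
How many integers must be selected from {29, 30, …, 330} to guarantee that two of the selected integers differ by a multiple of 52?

53

Group the integers by remainder mod 52; there are 52 residue classes, each nonempty in this range.
Choosing one from each class (52 integers) avoids any shared remainder.
One more choice must repeat a class, so two differ by a multiple of 52. Hence 52 + 1 = 53.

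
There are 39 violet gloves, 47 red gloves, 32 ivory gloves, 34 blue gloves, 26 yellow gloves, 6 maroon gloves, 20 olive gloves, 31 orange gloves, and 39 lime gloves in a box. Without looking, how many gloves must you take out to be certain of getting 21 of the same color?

167

In the worst case we take at most 20 of each color, but all 6 maroon (fewer than 20), giving 20 + 20 + 20 + 20 + 20 + 6 + 20 + 20 + 20 = 166.
One more glove then forces some color to 21, so 166 + 1 = 167.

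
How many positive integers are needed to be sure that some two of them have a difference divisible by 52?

Two integers differ by a multiple of 52 exactly when they share a remainder mod 52.
There are 52 residue classes mod 52, so 52 integers can all lie in distinct classes.
One more integer must repeat a residue, giving a difference divisible by 52. So n = 52 + 1 = 53.

53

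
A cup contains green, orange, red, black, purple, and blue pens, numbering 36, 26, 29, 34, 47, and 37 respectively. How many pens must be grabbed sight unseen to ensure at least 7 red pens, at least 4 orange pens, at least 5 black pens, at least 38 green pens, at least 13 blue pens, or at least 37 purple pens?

98

The worst case stops just short of every target: all 36 green, 3 orange, 6 red, 4 black, 36 purple, 12 blue — 36 + 3 + 6 + 4 + 36 + 12 = 97 pens.
One more pen must push some ink color to its target, so 97 + 1 = 98.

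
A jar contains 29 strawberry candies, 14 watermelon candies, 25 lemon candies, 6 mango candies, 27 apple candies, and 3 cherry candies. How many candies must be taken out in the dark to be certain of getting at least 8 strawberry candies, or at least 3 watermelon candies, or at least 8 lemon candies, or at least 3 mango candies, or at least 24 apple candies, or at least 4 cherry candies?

The worst case stops just short of every target: 7 strawberry, 2 watermelon, 7 lemon, 2 mango, 23 apple, 3 cherry — 7 + 2 + 7 + 2 + 23 + 3 = 44 candies.
One more candy must push some flavor to its target, so 44 + 1 = 45.

45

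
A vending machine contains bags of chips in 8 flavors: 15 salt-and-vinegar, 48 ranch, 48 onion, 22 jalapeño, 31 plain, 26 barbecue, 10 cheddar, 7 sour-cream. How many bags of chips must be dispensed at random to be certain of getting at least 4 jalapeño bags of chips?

The worst case draws every non-jalapeño bag of chips first: 15 + 48 + 48 + 31 + 26 + 10 + 7 = 185.
The next 4 draws are then forced to be jalapeño, giving 185 + 4 = 189.

189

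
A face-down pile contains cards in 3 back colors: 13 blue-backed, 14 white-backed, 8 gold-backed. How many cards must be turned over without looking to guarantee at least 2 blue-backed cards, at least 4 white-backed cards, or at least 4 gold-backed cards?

The worst case stops just short of every target: 1 blue-backed, 3 white-backed, 3 gold-backed — 1 + 3 + 3 = 7 cards.
One more card must push some back color to its target, so 7 + 1 = 8.

8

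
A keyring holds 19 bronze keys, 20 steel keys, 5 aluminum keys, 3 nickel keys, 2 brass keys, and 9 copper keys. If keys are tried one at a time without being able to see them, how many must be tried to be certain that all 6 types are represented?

The hardest type to obtain is brass: we could draw every other key first — 58 − 2 = 56 keys — without a single brass one.
The next draw must be brass, so 56 + 1 = 57.

57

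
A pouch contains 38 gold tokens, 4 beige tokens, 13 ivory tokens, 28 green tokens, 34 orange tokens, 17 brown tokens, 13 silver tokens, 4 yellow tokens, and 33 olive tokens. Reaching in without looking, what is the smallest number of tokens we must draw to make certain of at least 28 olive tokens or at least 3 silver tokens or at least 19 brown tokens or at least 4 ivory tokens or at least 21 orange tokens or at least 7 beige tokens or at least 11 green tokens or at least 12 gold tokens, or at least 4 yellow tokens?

The worst case stops just short of every target: 11 gold, all 4 beige, 3 ivory, 10 green, 20 orange, all 17 brown, 2 silver, 3 yellow, 27 olive — 11 + 4 + 3 + 10 + 20 + 17 + 2 + 3 + 27 = 97 tokens.
One more token must push some color to its target, so 97 + 1 = 98.

98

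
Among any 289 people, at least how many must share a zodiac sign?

There are 12 zodiac signs, which serve as the pigeonholes.
If each of the 12 zodiac signs held at most 24, the total would be at most 12 × 24 = 288 < 289, a contradiction.
So at least one holds ⌈289/12⌉ = 25.

25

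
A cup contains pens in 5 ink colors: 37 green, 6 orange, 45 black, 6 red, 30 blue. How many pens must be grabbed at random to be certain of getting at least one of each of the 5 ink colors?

The hardest ink color to obtain is orange: we could draw every other pen first — 124 − 6 = 118 pens — without a single orange one.
The next draw must be orange, so 118 + 1 = 119.

119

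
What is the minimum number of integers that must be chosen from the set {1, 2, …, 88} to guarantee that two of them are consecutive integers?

45

Partition {1, …, 88} into 44 pairs: {1,2}, {3,4}, …, {87,88}.
Choosing 44 integers — say the 44 even numbers 2, 4, …, 88 — takes one from each pair and avoids the property.
Choosing 45 forces two into the same pair by pigeonhole, and those are consecutive. So 45.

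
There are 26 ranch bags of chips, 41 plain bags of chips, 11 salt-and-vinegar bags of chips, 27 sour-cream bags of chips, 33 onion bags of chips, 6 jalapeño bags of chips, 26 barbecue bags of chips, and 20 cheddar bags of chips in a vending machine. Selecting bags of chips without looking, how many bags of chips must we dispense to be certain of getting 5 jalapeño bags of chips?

To avoid jalapeño bags of chips as long as possible, exhaust the other 7 flavors first.
The worst case draws every non-jalapeño bag of chips first: 26 + 41 + 11 + 27 + 33 + 26 + 20 = 184.
The next 5 draws are then forced to be jalapeño, giving 184 + 5 = 189.

189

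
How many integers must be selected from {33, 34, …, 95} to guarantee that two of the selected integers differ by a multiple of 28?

Group the integers by remainder mod 28; there are 28 residue classes, each nonempty in this range.
Choosing one from each class (28 integers) avoids any shared remainder.
One more choice must repeat a class, so two differ by a multiple of 28. Hence 28 + 1 = 29.

29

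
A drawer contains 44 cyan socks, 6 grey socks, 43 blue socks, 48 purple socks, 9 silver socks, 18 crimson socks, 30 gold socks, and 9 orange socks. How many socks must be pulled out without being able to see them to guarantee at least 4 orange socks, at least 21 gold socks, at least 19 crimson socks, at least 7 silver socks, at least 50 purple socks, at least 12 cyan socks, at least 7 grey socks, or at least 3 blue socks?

115

The worst case stops just short of every target: 11 cyan, 6 grey, 2 blue, all 48 purple, 6 silver, 18 crimson, 20 gold, 3 orange — 11 + 6 + 2 + 48 + 6 + 18 + 20 + 3 = 114 socks.
One more sock must push some color to its target, so 114 + 1 = 115.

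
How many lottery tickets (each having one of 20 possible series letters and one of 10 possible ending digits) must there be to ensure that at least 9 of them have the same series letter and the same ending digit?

1601

There are 20 × 10 = 200 (series letter, ending digit) combinations acting as pigeonholes.
With 200 × 8 = 1600 lottery tickets we could place exactly 8 in each, with no (series letter, ending digit) pair reaching 9.
One more forces some (series letter, ending digit) pair to hold 9, so 1600 + 1 = 1601.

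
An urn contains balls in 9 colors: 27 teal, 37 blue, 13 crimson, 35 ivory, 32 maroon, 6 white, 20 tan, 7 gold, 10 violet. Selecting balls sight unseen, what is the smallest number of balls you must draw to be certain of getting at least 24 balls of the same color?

149

Treat the 9 colors as pigeonholes.
In the worst case we take at most 23 of each color, but all 13 crimson, all 6 white, all 20 tan, all 7 gold, and all 10 violet (fewer than 23), giving 23 + 23 + 13 + 23 + 23 + 6 + 20 + 7 + 10 = 148.
One more ball then forces some color to 24, so 148 + 1 = 149.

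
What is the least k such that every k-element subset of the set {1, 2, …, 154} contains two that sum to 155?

Partition {1, …, 154} into 77 pairs: {1,154}, {2,153}, …, {77,78}.
Choosing 77 integers — say the integers 1 through 77 — takes one from each pair and avoids the property.
Choosing 78 forces two into the same pair by pigeonhole, and those sum to 155. So 78.

78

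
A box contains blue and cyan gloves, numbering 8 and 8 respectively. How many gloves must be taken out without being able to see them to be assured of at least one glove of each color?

9

The hardest color to obtain is blue: we could draw every other glove first — 16 − 8 = 8 gloves — without a single blue one.
The next draw must be blue, so 8 + 1 = 9.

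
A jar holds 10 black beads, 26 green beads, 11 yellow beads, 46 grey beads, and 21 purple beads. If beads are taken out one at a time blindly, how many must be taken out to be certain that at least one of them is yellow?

104

The worst case draws every non-yellow bead first: 10 + 26 + 46 + 21 = 103.
The next draw is then forced to be yellow, giving 103 + 1 = 104.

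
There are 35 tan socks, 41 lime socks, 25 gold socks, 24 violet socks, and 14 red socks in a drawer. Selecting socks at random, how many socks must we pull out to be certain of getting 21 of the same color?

Treat the 5 colors as pigeonholes.
In the worst case we take at most 20 of each color, but all 14 red (fewer than 20), giving 20 + 20 + 20 + 20 + 14 = 94.
One more sock then forces some color to 21, so 94 + 1 = 95.

95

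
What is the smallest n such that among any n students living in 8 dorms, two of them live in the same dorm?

9

There are 8 dorms acting as pigeonholes.
With 8 students we could place one in each, avoiding any repeat.
One more forces some class to hold 2, so 8 + 1 = 9.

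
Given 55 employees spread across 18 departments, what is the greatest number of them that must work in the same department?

4

If each of the 18 departments held at most 3, the total would be at most 18 × 3 = 54 < 55, a contradiction.
So at least one holds ⌈55/18⌉ = 4.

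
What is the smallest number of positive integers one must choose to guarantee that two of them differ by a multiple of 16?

17

Two integers differ by a multiple of 16 exactly when they share a remainder mod 16.
There are 16 residue classes mod 16, so 16 integers can all lie in distinct classes.
One more integer must repeat a residue, giving a difference divisible by 16. So n = 16 + 1 = 17.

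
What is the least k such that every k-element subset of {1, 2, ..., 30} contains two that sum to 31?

Partition {1, …, 30} into 15 pairs: {1,30}, {2,29}, …, {15,16}.
Choosing 15 integers — say the integers 1 through 15 — takes one from each pair and avoids the property.
Choosing 16 forces two into the same pair by pigeonhole, and those sum to 31. So 16.

16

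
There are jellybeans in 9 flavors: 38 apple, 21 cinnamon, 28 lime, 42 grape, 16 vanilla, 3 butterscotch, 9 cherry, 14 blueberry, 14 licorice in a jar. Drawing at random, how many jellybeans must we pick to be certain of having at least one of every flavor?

The hardest flavor to obtain is butterscotch: we could draw every other jellybean first — 185 − 3 = 182 jellybeans — without a single butterscotch one.
The next draw must be butterscotch, so 182 + 1 = 183.

183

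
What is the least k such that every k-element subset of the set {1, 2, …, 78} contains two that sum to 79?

Partition {1, …, 78} into 39 pairs: {1,78}, {2,77}, …, {39,40}.
Choosing 39 integers — say the integers 1 through 39 — takes one from each pair and avoids the property.
Choosing 40 forces two into the same pair by pigeonhole, and those sum to 79. So 40.

40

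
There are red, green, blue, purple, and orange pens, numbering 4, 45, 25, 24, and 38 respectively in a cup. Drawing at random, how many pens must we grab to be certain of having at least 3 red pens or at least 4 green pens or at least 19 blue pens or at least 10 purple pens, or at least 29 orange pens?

The worst case stops just short of every target: 2 red, 3 green, 18 blue, 9 purple, 28 orange — 2 + 3 + 18 + 9 + 28 = 60 pens.
One more pen must push some ink color to its target, so 60 + 1 = 61.

61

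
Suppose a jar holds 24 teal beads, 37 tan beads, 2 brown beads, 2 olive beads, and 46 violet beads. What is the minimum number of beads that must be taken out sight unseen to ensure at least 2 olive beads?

111

To avoid olive beads as long as possible, exhaust the other 4 colors first.
The worst case draws every non-olive bead first: 24 + 37 + 2 + 46 = 109.
The next 2 draws are then forced to be olive, giving 109 + 2 = 111.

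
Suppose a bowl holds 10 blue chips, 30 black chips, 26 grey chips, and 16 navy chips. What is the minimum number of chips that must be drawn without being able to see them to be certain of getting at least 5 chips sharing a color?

Treat the 4 colors as pigeonholes.
The worst case takes 4 chips of each color without reaching 5 of any: 4 × 4 = 16.
The next chip must bring some color to 5, so 16 + 1 = 17.

17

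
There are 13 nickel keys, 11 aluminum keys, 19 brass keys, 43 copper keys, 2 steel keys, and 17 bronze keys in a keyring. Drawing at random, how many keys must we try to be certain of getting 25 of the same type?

87

In the worst case we take at most 24 of each type, but all 13 nickel, all 11 aluminum, all 19 brass, all 2 steel, and all 17 bronze (fewer than 24), giving 13 + 11 + 19 + 24 + 2 + 17 = 86.
One more key then forces some type to 25, so 86 + 1 = 87.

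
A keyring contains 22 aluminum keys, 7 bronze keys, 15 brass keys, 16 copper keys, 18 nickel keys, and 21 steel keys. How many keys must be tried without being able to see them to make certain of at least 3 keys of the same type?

The worst case takes 2 keys of each type without reaching 3 of any: 6 × 2 = 12.
The next key must bring some type to 3, so 12 + 1 = 13.

13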